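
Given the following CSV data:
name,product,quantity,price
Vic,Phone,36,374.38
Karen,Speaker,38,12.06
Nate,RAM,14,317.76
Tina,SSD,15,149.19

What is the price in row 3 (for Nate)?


Row 3: Nate
Column 'price' = 317.76

ANSWER: 317.76


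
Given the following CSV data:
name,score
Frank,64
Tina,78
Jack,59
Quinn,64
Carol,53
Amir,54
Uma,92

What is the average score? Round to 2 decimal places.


Scores: 64, 78, 59, 64, 53, 54, 92
Sum = 464
Count = 7
Average = 464 / 7 = 66.29

ANSWER: 66.29


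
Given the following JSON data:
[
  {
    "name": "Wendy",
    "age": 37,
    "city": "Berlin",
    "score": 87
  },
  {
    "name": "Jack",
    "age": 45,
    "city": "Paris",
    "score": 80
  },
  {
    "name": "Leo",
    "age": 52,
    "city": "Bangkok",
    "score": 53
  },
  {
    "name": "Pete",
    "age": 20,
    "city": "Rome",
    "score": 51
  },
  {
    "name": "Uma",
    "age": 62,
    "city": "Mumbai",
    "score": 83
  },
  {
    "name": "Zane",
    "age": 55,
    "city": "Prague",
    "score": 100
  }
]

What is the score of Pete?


Looking up record where name = Pete
Record index: 3
Field 'score' = 51

ANSWER: 51


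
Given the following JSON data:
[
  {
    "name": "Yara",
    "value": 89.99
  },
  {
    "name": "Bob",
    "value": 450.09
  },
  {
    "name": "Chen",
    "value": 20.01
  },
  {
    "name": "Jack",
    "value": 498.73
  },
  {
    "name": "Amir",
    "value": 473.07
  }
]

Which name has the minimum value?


Comparing values:
  Yara: 89.99
  Bob: 450.09
  Chen: 20.01
  Jack: 498.73
  Amir: 473.07
Minimum: Chen (20.01)

ANSWER: Chen


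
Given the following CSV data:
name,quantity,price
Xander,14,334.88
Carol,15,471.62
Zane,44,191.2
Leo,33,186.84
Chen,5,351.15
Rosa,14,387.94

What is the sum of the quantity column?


Values in 'quantity' column:
  Row 1: 14
  Row 2: 15
  Row 3: 44
  Row 4: 33
  Row 5: 5
  Row 6: 14
Sum = 14 + 15 + 44 + 33 + 5 + 14 = 125

ANSWER: 125


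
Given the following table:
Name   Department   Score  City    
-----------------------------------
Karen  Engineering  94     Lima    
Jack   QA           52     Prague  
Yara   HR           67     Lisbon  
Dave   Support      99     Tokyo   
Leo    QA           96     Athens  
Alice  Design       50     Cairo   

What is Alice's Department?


Row 6: Alice
Department = Design

ANSWER: Design


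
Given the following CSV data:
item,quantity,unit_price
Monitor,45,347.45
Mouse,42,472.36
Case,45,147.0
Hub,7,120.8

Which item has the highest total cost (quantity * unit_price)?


Computing row totals:
  Monitor: 15635.25
  Mouse: 19839.12
  Case: 6615.0
  Hub: 845.6
Maximum: Mouse (19839.12)

ANSWER: Mouse


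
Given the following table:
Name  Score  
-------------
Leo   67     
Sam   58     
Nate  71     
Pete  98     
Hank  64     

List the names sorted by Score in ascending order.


Sorting by Score (ascending):
  Sam: 58
  Hank: 64
  Leo: 67
  Nate: 71
  Pete: 98


ANSWER: Sam, Hank, Leo, Nate, Pete


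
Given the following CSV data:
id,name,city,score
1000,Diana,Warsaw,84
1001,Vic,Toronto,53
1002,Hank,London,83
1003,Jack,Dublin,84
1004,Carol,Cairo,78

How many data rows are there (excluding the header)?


Counting rows (excluding header):
Header: id,name,city,score
Data rows: 5

ANSWER: 5


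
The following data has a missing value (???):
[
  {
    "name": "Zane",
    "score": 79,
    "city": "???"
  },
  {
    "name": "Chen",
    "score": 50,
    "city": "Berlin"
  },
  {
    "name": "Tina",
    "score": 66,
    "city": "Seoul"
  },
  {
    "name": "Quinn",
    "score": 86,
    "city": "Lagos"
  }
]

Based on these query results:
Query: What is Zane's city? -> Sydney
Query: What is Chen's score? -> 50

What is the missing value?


The missing value is Zane's city
From query: Zane's city = Sydney

ANSWER: Sydney


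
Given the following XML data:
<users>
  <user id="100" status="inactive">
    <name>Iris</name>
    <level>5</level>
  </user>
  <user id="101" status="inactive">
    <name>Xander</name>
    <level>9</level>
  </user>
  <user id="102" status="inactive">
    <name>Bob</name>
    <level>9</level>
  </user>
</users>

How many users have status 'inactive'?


Counting users with status='inactive':
  Iris (id=100) -> MATCH
  Xander (id=101) -> MATCH
  Bob (id=102) -> MATCH
Count: 3

ANSWER: 3


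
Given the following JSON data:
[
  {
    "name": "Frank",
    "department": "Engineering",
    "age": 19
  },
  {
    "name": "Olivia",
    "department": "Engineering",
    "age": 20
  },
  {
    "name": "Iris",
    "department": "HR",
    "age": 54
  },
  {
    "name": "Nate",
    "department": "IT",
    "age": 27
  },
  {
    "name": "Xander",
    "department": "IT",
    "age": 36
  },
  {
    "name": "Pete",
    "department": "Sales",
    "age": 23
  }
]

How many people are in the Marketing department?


Scanning records for department = Marketing
  No matches found
Count: 0

ANSWER: 0


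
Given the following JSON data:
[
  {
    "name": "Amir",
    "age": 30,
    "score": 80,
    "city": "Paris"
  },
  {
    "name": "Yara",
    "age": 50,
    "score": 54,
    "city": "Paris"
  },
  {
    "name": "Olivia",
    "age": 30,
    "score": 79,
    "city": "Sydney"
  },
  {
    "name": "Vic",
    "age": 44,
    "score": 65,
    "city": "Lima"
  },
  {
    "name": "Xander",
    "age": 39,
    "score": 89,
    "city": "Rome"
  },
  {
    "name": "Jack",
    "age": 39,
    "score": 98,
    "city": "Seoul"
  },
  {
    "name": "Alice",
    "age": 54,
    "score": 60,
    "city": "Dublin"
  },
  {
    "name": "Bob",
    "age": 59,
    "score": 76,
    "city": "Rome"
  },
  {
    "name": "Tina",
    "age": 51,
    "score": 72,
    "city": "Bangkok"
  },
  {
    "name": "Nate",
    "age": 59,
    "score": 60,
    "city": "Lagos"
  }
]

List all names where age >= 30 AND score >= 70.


Checking both conditions:
  Amir (age=30, score=80) -> YES
  Yara (age=50, score=54) -> no
  Olivia (age=30, score=79) -> YES
  Vic (age=44, score=65) -> no
  Xander (age=39, score=89) -> YES
  Jack (age=39, score=98) -> YES
  Alice (age=54, score=60) -> no
  Bob (age=59, score=76) -> YES
  Tina (age=51, score=72) -> YES
  Nate (age=59, score=60) -> no


ANSWER: Amir, Olivia, Xander, Jack, Bob, Tina


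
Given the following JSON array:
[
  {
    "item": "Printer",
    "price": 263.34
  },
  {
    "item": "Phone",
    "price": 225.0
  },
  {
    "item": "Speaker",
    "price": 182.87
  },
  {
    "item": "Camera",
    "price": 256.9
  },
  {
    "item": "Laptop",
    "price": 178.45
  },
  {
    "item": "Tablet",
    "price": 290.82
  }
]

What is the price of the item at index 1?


Array index 1 -> Phone
price = 225.0

ANSWER: 225.0


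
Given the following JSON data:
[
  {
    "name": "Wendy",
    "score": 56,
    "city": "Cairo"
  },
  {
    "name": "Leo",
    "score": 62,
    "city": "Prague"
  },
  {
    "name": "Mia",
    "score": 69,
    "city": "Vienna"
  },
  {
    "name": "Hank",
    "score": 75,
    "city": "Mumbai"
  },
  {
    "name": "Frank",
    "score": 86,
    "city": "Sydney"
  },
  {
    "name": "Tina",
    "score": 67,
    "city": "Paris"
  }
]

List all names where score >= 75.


Filtering records where score >= 75:
  Wendy (score=56) -> no
  Leo (score=62) -> no
  Mia (score=69) -> no
  Hank (score=75) -> YES
  Frank (score=86) -> YES
  Tina (score=67) -> no


ANSWER: Hank, Frank


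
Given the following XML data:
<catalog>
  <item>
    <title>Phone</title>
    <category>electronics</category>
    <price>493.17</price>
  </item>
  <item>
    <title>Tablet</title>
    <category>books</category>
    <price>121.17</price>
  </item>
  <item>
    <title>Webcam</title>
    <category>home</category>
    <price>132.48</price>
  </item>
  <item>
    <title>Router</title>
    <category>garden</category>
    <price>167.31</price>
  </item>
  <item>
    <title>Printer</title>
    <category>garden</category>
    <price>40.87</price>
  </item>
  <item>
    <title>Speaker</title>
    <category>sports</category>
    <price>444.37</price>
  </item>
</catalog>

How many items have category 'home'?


Scanning <item> elements for <category>home</category>:
  Item 3: Webcam -> MATCH
Count: 1

ANSWER: 1


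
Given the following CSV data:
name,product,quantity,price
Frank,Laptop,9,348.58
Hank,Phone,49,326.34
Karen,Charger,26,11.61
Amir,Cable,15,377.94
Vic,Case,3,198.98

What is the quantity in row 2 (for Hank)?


Row 2: Hank
Column 'quantity' = 49

ANSWER: 49


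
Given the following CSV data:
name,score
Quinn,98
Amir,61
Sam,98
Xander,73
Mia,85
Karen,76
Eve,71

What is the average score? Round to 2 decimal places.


Scores: 98, 61, 98, 73, 85, 76, 71
Sum = 562
Count = 7
Average = 562 / 7 = 80.29

ANSWER: 80.29


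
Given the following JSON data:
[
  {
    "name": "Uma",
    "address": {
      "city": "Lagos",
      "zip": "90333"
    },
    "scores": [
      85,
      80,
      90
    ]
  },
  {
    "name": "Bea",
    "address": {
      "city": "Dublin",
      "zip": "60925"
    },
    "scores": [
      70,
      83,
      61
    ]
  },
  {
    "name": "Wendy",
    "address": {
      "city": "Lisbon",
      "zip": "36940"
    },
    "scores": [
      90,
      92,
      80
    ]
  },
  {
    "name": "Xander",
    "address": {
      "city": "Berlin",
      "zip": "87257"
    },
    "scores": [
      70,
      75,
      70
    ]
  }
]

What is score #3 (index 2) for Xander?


Path: records[3].scores[2]
Value: 70

ANSWER: 70


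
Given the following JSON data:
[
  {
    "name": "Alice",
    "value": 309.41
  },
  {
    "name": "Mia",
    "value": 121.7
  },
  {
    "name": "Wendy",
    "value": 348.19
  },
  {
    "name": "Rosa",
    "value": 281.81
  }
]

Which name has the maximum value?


Comparing values:
  Alice: 309.41
  Mia: 121.7
  Wendy: 348.19
  Rosa: 281.81
Maximum: Wendy (348.19)

ANSWER: Wendy


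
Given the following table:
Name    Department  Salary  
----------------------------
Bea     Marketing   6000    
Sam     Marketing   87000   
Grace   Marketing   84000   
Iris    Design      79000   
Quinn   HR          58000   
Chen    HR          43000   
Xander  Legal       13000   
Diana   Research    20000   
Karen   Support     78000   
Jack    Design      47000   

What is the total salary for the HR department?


HR department members:
  Quinn: 58000
  Chen: 43000
Total = 58000 + 43000 = 101000

ANSWER: 101000


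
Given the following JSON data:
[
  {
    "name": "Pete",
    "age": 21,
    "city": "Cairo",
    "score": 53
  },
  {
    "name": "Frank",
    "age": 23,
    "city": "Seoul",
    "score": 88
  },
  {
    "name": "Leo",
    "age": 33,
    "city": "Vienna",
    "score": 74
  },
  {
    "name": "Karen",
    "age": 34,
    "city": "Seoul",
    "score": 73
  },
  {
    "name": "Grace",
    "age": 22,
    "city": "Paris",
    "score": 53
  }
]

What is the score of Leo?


Looking up record where name = Leo
Record index: 2
Field 'score' = 74

ANSWER: 74


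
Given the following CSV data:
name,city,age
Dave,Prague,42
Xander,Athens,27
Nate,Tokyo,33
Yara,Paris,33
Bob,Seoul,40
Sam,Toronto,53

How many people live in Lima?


Scanning city column for 'Lima':
Total matches: 0

ANSWER: 0


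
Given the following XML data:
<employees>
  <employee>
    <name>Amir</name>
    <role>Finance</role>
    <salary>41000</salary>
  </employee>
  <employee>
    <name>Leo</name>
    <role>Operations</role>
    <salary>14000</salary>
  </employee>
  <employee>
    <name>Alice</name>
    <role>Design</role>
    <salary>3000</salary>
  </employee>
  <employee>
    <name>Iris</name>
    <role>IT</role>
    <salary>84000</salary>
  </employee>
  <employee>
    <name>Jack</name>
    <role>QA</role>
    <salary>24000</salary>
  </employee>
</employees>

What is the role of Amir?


Searching for <employee> with <name>Amir</name>
Found at position 1
<role>Finance</role>

ANSWER: Finance


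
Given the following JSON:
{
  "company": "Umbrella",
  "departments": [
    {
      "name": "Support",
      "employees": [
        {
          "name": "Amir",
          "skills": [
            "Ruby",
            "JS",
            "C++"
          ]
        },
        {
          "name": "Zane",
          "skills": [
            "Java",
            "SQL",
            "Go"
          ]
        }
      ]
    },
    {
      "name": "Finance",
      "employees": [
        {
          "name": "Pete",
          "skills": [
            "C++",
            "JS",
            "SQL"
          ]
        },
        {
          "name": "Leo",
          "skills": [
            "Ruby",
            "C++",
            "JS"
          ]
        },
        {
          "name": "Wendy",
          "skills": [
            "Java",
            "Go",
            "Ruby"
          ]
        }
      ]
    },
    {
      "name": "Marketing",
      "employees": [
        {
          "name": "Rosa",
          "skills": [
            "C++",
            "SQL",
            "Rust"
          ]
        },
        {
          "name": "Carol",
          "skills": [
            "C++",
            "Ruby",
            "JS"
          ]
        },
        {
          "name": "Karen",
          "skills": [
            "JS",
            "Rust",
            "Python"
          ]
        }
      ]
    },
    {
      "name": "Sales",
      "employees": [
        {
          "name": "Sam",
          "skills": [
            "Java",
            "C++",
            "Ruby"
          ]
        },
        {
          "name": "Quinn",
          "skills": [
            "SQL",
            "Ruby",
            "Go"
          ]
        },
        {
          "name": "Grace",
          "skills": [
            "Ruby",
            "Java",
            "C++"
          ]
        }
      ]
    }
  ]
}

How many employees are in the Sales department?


Path: departments[3].employees
Count: 3

ANSWER: 3


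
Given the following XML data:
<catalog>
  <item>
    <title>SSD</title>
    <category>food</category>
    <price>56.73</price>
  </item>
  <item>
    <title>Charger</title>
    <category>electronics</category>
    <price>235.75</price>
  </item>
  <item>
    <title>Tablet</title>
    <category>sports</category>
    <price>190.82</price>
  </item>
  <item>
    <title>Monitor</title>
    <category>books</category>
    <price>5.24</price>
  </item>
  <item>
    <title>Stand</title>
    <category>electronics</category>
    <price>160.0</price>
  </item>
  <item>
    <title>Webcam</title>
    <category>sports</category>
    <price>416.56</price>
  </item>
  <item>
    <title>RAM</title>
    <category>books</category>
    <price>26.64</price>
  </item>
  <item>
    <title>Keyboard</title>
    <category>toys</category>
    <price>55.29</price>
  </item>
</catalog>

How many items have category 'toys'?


Scanning <item> elements for <category>toys</category>:
  Item 8: Keyboard -> MATCH
Count: 1

ANSWER: 1


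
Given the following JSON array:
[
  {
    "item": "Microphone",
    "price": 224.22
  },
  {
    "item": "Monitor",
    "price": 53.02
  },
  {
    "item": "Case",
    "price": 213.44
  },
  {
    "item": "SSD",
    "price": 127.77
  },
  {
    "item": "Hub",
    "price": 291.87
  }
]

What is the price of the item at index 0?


Array index 0 -> Microphone
price = 224.22

ANSWER: 224.22


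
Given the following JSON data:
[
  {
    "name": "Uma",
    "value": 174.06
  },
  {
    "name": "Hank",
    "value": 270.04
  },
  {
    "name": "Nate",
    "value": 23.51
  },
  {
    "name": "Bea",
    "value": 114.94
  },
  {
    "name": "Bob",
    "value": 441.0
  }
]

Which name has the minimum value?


Comparing values:
  Uma: 174.06
  Hank: 270.04
  Nate: 23.51
  Bea: 114.94
  Bob: 441.0
Minimum: Nate (23.51)

ANSWER: Nate


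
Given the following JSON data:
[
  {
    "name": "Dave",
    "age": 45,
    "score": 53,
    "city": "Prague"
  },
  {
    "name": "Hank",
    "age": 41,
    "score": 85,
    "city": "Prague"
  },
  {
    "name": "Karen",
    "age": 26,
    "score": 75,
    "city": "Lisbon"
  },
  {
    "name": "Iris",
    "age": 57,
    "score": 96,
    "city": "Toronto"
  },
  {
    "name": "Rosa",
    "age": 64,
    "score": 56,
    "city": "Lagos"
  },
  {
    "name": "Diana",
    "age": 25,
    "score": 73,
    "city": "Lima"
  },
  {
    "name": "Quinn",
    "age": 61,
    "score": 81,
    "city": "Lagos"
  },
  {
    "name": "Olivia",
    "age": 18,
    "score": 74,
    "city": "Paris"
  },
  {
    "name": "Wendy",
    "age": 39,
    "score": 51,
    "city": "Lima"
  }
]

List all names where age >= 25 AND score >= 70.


Checking both conditions:
  Dave (age=45, score=53) -> no
  Hank (age=41, score=85) -> YES
  Karen (age=26, score=75) -> YES
  Iris (age=57, score=96) -> YES
  Rosa (age=64, score=56) -> no
  Diana (age=25, score=73) -> YES
  Quinn (age=61, score=81) -> YES
  Olivia (age=18, score=74) -> no
  Wendy (age=39, score=51) -> no


ANSWER: Hank, Karen, Iris, Diana, Quinn


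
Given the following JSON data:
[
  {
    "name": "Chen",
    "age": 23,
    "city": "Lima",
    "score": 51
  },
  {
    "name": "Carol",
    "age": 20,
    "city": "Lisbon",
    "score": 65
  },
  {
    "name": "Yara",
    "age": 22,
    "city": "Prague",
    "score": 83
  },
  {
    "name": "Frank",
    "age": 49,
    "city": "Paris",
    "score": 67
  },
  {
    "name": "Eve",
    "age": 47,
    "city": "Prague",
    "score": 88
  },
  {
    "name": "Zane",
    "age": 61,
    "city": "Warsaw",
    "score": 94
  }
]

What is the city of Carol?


Looking up record where name = Carol
Record index: 1
Field 'city' = Lisbon

ANSWER: Lisbon


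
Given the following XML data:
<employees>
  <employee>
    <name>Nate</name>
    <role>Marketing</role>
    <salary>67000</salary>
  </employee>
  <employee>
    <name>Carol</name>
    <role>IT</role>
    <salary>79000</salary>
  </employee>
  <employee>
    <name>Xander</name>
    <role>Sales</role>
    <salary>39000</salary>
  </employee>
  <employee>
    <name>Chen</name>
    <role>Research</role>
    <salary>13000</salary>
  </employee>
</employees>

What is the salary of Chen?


Searching for <employee> with <name>Chen</name>
Found at position 4
<salary>13000</salary>

ANSWER: 13000


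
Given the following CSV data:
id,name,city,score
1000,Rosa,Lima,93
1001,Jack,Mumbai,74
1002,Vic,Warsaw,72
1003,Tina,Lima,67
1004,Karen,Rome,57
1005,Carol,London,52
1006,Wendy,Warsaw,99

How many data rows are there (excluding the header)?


Counting rows (excluding header):
Header: id,name,city,score
Data rows: 7

ANSWER: 7


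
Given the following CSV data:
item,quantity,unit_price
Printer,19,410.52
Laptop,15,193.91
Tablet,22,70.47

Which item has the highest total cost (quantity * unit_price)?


Computing row totals:
  Printer: 7799.88
  Laptop: 2908.65
  Tablet: 1550.34
Maximum: Printer (7799.88)

ANSWER: Printer


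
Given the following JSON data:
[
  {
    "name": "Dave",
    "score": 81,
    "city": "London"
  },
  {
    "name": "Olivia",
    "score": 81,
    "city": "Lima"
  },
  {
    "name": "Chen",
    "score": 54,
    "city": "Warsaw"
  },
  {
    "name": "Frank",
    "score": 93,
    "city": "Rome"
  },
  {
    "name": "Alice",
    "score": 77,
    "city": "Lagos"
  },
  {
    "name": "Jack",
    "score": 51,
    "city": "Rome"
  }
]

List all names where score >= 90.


Filtering records where score >= 90:
  Dave (score=81) -> no
  Olivia (score=81) -> no
  Chen (score=54) -> no
  Frank (score=93) -> YES
  Alice (score=77) -> no
  Jack (score=51) -> no


ANSWER: Frank


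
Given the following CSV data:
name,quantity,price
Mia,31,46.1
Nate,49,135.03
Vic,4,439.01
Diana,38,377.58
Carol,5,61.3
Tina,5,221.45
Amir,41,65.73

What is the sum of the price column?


Values in 'price' column:
  Row 1: 46.1
  Row 2: 135.03
  Row 3: 439.01
  Row 4: 377.58
  Row 5: 61.3
  Row 6: 221.45
  Row 7: 65.73
Sum = 46.1 + 135.03 + 439.01 + 377.58 + 61.3 + 221.45 + 65.73 = 1346.2

ANSWER: 1346.2


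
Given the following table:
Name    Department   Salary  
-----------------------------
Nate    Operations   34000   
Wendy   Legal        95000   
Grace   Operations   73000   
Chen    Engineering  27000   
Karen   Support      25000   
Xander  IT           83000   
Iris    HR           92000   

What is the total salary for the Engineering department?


Engineering department members:
  Chen: 27000
Total = 27000 = 27000

ANSWER: 27000


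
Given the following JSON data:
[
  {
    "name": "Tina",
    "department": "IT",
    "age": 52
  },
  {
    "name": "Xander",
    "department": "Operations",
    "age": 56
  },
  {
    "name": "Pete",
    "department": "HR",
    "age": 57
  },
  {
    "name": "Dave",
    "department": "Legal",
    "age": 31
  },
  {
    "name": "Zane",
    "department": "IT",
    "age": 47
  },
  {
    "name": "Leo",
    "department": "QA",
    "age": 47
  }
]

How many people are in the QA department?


Scanning records for department = QA
  Record 5: Leo
Count: 1

ANSWER: 1


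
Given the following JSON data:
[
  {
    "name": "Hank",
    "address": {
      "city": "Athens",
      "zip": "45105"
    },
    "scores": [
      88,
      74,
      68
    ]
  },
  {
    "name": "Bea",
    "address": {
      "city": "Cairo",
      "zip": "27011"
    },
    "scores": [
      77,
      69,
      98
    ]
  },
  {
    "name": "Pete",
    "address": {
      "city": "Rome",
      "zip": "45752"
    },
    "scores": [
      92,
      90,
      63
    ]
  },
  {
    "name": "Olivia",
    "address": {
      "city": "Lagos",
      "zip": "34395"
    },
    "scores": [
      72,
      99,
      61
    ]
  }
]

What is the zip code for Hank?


Path: records[0].address.zip
Value: 45105

ANSWER: 45105


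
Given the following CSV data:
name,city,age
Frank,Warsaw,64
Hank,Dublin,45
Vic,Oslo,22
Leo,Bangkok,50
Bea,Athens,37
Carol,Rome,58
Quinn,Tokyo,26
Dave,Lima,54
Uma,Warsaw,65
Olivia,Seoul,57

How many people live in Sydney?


Scanning city column for 'Sydney':
Total matches: 0

ANSWER: 0


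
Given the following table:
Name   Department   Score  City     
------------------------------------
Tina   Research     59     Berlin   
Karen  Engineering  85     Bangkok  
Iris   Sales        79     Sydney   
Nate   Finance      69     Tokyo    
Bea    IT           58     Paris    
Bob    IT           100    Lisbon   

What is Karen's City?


Row 2: Karen
City = Bangkok

ANSWER: Bangkok


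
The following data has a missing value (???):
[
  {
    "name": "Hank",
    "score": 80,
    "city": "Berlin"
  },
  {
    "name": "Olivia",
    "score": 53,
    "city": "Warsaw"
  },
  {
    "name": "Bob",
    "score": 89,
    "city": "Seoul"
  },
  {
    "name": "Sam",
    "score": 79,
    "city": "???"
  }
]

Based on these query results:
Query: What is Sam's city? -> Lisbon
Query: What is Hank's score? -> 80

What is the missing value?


The missing value is Sam's city
From query: Sam's city = Lisbon

ANSWER: Lisbon


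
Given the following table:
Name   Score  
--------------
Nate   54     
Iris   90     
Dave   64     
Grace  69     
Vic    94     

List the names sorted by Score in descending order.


Sorting by Score (descending):
  Vic: 94
  Iris: 90
  Grace: 69
  Dave: 64
  Nate: 54


ANSWER: Vic, Iris, Grace, Dave, Nate


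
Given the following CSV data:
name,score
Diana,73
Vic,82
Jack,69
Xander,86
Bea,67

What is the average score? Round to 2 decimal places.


Scores: 73, 82, 69, 86, 67
Sum = 377
Count = 5
Average = 377 / 5 = 75.40

ANSWER: 75.40


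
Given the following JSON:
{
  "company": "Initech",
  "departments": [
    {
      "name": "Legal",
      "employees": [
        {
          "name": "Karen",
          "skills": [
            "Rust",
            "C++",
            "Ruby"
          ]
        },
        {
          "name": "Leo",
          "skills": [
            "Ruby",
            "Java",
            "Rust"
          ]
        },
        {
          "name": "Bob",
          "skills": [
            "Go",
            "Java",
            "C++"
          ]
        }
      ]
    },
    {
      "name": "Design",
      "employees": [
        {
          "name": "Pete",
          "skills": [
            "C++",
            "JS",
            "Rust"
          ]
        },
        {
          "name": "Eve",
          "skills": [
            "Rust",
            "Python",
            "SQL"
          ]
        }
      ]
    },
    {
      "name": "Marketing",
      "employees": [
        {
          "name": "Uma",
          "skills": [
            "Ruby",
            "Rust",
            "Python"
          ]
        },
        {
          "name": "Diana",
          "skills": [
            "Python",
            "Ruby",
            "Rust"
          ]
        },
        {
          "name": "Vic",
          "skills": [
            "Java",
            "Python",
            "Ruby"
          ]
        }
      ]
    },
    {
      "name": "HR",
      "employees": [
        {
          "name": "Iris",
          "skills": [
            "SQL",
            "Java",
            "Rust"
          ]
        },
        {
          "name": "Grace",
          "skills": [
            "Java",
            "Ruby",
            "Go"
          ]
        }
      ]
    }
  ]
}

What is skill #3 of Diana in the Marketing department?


Path: departments[2].employees[1].skills[2]
Value: Rust

ANSWER: Rust


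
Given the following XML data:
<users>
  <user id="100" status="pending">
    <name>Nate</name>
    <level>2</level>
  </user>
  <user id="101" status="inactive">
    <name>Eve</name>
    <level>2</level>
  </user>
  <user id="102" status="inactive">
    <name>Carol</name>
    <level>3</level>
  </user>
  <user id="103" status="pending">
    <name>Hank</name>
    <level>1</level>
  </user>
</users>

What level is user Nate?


Finding user: Nate
<level>2</level>

ANSWER: 2


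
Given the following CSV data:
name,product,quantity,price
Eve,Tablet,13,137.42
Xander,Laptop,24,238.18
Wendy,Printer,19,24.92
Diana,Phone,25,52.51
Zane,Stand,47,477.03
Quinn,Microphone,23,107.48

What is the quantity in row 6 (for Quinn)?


Row 6: Quinn
Column 'quantity' = 23

ANSWER: 23


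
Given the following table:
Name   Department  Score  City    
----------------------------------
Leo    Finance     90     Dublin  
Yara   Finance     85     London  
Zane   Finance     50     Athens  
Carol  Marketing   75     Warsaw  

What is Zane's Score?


Row 3: Zane
Score = 50

ANSWER: 50


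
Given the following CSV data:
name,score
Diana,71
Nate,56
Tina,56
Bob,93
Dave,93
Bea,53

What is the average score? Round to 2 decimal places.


Scores: 71, 56, 56, 93, 93, 53
Sum = 422
Count = 6
Average = 422 / 6 = 70.33

ANSWER: 70.33


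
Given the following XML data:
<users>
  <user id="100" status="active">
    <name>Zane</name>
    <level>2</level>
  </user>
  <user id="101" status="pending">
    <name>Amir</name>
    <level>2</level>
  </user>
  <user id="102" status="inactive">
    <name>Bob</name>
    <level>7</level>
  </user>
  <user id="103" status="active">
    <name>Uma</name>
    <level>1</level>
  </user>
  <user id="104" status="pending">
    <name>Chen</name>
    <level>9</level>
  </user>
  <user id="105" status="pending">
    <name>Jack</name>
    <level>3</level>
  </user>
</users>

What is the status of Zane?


Finding user with name = Zane
user id="100" status="active"

ANSWER: active


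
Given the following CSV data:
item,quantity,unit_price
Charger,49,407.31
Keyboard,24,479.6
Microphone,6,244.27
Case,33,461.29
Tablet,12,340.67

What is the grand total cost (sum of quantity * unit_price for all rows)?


Computing row totals:
  Charger: 49 * 407.31 = 19958.19
  Keyboard: 24 * 479.6 = 11510.4
  Microphone: 6 * 244.27 = 1465.62
  Case: 33 * 461.29 = 15222.57
  Tablet: 12 * 340.67 = 4088.04
Grand total = 19958.19 + 11510.4 + 1465.62 + 15222.57 + 4088.04 = 52244.82

ANSWER: 52244.82


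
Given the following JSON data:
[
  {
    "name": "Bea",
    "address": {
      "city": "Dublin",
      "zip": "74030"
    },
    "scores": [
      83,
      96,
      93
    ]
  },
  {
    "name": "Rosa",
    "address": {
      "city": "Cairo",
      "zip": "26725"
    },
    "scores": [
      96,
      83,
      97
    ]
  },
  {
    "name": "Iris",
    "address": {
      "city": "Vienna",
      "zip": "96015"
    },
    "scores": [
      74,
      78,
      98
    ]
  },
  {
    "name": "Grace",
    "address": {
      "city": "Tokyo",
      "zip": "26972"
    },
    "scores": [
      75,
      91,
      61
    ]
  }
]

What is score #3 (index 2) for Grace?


Path: records[3].scores[2]
Value: 61

ANSWER: 61


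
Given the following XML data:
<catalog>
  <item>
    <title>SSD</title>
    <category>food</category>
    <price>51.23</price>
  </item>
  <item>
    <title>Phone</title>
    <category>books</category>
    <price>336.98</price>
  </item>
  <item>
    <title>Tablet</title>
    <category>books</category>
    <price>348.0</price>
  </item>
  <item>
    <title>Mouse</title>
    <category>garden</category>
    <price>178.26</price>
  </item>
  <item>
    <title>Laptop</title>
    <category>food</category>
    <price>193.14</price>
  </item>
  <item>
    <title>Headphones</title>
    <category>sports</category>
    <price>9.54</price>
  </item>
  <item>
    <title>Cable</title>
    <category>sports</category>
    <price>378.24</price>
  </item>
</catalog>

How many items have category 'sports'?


Scanning <item> elements for <category>sports</category>:
  Item 6: Headphones -> MATCH
  Item 7: Cable -> MATCH
Count: 2

ANSWER: 2


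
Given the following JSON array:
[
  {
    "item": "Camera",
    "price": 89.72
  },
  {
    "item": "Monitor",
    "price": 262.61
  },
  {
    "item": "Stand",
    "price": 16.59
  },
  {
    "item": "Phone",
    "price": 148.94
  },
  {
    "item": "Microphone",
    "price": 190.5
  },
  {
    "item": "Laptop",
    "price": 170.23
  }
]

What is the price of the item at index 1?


Array index 1 -> Monitor
price = 262.61

ANSWER: 262.61


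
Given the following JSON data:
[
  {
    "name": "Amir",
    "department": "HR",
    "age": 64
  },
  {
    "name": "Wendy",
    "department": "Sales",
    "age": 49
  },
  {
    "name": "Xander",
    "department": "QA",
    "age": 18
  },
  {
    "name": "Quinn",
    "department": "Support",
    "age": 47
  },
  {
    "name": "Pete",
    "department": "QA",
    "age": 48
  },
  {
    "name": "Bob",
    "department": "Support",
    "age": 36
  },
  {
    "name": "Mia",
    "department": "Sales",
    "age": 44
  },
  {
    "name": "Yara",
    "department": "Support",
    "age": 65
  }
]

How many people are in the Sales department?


Scanning records for department = Sales
  Record 1: Wendy
  Record 6: Mia
Count: 2

ANSWER: 2


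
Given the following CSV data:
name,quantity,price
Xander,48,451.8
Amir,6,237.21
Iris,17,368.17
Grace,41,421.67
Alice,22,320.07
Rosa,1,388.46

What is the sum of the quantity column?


Values in 'quantity' column:
  Row 1: 48
  Row 2: 6
  Row 3: 17
  Row 4: 41
  Row 5: 22
  Row 6: 1
Sum = 48 + 6 + 17 + 41 + 22 + 1 = 135

ANSWER: 135


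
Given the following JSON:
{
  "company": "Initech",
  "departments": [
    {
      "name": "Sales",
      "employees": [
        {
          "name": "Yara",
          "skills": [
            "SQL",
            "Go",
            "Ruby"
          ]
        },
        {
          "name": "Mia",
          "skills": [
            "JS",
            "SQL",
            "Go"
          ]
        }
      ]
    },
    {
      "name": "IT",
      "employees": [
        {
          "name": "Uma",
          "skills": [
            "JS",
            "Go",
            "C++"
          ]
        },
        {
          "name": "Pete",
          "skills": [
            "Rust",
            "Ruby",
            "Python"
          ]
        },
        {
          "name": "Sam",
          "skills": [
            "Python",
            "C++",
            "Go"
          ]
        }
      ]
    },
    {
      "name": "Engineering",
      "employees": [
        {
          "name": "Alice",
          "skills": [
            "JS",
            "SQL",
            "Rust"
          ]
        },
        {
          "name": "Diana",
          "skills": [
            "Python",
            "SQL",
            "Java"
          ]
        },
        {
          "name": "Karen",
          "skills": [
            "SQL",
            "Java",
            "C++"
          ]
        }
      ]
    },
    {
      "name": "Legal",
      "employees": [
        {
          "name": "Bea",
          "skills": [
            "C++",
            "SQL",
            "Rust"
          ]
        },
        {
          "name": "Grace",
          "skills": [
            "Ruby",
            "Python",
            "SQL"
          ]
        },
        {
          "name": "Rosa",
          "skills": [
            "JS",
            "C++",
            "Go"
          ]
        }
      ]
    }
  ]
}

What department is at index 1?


Path: departments[1].name
Value: IT

ANSWER: IT


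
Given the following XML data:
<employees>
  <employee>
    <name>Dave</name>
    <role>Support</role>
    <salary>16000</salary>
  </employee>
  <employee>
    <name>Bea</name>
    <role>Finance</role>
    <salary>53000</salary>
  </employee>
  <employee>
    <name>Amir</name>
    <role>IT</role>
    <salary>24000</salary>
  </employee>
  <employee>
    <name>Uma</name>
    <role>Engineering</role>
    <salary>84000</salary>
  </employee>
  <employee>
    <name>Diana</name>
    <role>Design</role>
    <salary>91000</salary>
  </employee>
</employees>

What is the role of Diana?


Searching for <employee> with <name>Diana</name>
Found at position 5
<role>Design</role>

ANSWER: Design


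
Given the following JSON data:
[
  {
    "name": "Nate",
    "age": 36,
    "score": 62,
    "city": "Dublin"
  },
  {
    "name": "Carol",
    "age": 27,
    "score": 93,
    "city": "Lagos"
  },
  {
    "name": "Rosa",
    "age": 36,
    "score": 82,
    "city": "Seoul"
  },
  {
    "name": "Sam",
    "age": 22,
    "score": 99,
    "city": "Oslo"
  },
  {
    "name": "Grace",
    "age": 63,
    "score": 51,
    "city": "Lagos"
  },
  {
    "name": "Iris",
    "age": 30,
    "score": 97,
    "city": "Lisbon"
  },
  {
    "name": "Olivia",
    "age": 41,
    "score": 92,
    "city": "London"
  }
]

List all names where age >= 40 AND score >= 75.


Checking both conditions:
  Nate (age=36, score=62) -> no
  Carol (age=27, score=93) -> no
  Rosa (age=36, score=82) -> no
  Sam (age=22, score=99) -> no
  Grace (age=63, score=51) -> no
  Iris (age=30, score=97) -> no
  Olivia (age=41, score=92) -> YES


ANSWER: Olivia


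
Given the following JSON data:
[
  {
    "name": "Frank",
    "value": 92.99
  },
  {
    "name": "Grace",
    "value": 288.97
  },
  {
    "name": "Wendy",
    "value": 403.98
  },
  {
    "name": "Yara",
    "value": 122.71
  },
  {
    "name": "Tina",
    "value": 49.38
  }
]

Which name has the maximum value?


Comparing values:
  Frank: 92.99
  Grace: 288.97
  Wendy: 403.98
  Yara: 122.71
  Tina: 49.38
Maximum: Wendy (403.98)

ANSWER: Wendy


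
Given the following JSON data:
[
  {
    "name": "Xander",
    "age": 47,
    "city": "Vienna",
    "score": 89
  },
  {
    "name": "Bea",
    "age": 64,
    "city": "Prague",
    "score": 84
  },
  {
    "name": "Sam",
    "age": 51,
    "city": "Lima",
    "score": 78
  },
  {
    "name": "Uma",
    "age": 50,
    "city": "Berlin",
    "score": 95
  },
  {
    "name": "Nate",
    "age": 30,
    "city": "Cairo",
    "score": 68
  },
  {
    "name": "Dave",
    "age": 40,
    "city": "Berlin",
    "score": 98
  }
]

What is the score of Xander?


Looking up record where name = Xander
Record index: 0
Field 'score' = 89

ANSWER: 89


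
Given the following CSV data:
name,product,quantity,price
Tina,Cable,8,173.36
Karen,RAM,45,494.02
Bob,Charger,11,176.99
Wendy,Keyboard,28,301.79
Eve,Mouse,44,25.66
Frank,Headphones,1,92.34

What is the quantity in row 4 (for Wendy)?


Row 4: Wendy
Column 'quantity' = 28

ANSWER: 28


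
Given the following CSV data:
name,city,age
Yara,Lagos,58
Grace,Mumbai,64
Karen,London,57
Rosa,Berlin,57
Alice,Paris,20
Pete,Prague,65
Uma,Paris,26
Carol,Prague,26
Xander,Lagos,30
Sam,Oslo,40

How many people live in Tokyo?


Scanning city column for 'Tokyo':
Total matches: 0

ANSWER: 0


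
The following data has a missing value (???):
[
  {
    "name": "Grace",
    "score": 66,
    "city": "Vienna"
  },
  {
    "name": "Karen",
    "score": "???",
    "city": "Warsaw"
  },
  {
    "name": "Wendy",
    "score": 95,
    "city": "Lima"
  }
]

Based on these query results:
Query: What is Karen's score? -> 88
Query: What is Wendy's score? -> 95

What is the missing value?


The missing value is Karen's score
From query: Karen's score = 88

ANSWER: 88


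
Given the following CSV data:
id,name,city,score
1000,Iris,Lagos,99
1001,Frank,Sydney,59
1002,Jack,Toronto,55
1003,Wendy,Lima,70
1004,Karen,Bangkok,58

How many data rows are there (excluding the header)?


Counting rows (excluding header):
Header: id,name,city,score
Data rows: 5

ANSWER: 5


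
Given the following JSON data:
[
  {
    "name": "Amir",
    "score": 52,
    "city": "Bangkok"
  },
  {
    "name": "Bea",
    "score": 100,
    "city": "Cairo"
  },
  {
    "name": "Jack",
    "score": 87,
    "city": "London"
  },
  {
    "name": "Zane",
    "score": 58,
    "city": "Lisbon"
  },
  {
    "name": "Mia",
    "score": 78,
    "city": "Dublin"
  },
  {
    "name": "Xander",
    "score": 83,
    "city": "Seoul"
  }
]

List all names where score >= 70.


Filtering records where score >= 70:
  Amir (score=52) -> no
  Bea (score=100) -> YES
  Jack (score=87) -> YES
  Zane (score=58) -> no
  Mia (score=78) -> YES
  Xander (score=83) -> YES


ANSWER: Bea, Jack, Mia, Xander


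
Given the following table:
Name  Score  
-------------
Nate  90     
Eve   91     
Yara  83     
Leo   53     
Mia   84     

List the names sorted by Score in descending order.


Sorting by Score (descending):
  Eve: 91
  Nate: 90
  Mia: 84
  Yara: 83
  Leo: 53


ANSWER: Eve, Nate, Mia, Yara, Leo


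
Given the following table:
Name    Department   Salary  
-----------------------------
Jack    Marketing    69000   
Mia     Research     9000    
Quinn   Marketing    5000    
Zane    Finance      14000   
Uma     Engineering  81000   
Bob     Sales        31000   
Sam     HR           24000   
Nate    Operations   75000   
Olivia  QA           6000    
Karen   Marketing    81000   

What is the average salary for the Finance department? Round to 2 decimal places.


Finance department members:
  Zane: 14000
Sum = 14000
Count = 1
Average = 14000 / 1 = 14000.00

ANSWER: 14000.00


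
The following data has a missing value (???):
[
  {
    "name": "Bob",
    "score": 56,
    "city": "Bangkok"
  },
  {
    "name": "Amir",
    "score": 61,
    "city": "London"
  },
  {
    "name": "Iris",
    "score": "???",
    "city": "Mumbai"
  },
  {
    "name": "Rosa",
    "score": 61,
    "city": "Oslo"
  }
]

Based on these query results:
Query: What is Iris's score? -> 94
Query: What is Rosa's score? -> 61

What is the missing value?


The missing value is Iris's score
From query: Iris's score = 94

ANSWER: 94


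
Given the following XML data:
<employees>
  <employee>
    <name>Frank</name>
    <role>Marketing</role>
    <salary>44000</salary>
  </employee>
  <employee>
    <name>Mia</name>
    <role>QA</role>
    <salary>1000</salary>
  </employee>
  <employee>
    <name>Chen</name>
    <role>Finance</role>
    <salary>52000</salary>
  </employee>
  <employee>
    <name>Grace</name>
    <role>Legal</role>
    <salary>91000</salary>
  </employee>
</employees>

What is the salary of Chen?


Searching for <employee> with <name>Chen</name>
Found at position 3
<salary>52000</salary>

ANSWER: 52000


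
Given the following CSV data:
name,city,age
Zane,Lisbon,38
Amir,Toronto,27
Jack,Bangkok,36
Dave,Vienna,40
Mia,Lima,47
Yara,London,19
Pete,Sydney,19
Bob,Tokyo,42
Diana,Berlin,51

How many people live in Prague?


Scanning city column for 'Prague':
Total matches: 0

ANSWER: 0


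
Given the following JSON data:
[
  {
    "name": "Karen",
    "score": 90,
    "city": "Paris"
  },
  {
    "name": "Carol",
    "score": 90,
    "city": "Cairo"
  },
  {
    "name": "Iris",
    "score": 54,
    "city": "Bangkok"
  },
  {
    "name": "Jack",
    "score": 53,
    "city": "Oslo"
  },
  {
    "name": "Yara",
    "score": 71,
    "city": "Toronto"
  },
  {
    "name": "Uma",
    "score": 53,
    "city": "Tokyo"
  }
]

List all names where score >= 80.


Filtering records where score >= 80:
  Karen (score=90) -> YES
  Carol (score=90) -> YES
  Iris (score=54) -> no
  Jack (score=53) -> no
  Yara (score=71) -> no
  Uma (score=53) -> no


ANSWER: Karen, Carol
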